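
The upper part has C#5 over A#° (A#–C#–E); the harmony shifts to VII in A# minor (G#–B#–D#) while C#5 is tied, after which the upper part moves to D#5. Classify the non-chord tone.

The harmony at that moment is G# major triad (G#, B#, D#); C#5 is not a chord tone.
It is held over (the same pitch as the preceding C#5) and left by step up to D#5.
Held over from the previous chord and resolving up by step — a retardation.

C#5 is a retardation.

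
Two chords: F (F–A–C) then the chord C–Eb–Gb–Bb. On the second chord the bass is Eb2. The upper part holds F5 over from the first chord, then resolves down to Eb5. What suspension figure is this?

At the second chord the bass is Eb2. The suspended F5 lies a ninth above the bass; after resolving down by step to Eb5, the interval above the bass becomes an octave.
Suspension figures are named by those two intervals: 9–8.

9–8 suspension.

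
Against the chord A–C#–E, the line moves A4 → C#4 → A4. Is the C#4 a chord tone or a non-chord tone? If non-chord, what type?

Chord tone (the third of A major triad).

A major triad contains A, C#, E; C# is the third, so it is a chord tone.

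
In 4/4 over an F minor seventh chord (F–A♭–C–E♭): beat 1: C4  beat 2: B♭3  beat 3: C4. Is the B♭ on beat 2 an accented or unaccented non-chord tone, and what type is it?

Unaccented neighbor tone.

The harmony at that moment is F minor seventh chord (F, A♭, C, E♭); B♭3 is not a chord tone.
It is approached by step down from C4 and left by step up to C4.
Step away and step back to the same note — a neighbor tone (lower neighbor).
It falls on a weak beat, so it is unaccented.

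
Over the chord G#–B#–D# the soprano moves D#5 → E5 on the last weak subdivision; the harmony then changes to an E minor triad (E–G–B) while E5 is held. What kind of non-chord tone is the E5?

The harmony at that moment is G# major triad (G#, B#, D#); E5 is not a chord tone.
It is approached by step up from D#5 and then sustained as the same pitch into the next harmony.
Arriving early and becoming a chord tone when the harmony changes — an anticipation.

E5 is an anticipation.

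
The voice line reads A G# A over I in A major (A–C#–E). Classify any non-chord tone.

The harmony at that moment is A major triad (A, C#, E); G# is not a chord tone.
It is approached by step down from A and left by step up to A.
Step away and step back to the same note — a neighbor tone (lower neighbor).

G# is a neighbor tone.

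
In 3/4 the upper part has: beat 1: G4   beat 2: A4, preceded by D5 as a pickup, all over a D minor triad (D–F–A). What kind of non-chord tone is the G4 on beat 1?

The harmony at that moment is D minor triad (D, F, A); G4 is not a chord tone.
It is approached by leap down from D5 and left by step up to A4.
Leap in, step out, metrically accented — an appoggiatura.

Appoggiatura.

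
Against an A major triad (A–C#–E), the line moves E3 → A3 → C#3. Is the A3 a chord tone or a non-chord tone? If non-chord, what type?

A major triad contains A, C#, E; A is the root, so it is a chord tone.

Chord tone (the root of A major triad).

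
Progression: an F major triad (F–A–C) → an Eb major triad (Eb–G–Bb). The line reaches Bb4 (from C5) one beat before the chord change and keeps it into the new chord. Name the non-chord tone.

Bb4 is an anticipation.

The harmony at that moment is F major triad (F, A, C); Bb4 is not a chord tone.
It is approached by step down from C5 and then sustained as the same pitch into the next harmony.
Arriving early and becoming a chord tone when the harmony changes — an anticipation.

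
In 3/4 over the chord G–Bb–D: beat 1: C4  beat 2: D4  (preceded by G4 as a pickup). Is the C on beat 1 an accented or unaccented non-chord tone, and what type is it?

Accented appoggiatura.

The harmony at that moment is G minor triad (G, Bb, D); C4 is not a chord tone.
It is approached by leap down from G4 and left by step up to D4.
Leap in, step out — an appoggiatura.
It falls on the downbeat, so it is accented.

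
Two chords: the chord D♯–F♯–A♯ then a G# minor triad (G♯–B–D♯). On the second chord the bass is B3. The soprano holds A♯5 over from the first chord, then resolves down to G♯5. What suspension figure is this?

7–6 suspension.

At the second chord the bass is B3. The suspended A♯5 lies a seventh above the bass; after resolving down by step to G♯5, the interval above the bass becomes a sixth.
Suspension figures are named by those two intervals: 7–6.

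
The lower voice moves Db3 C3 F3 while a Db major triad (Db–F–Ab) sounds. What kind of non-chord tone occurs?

The harmony at that moment is Db major triad (Db, F, Ab); C3 is not a chord tone.
It is approached by step down from Db3 and left by leap up to F3.
Step in, leap out — an escape tone.

C3 is an escape tone.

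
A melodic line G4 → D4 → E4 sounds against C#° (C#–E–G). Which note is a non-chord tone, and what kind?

The harmony at that moment is C# diminished triad (C#, E, G); D4 is not a chord tone.
It is approached by leap down from G4 and left by step up to E4.
Leap in, step out — an appoggiatura.

D4 is an appoggiatura.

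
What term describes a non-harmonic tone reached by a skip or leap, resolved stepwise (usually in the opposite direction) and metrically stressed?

Approach: by leap. Departure: by step. Metric position: strong.
Leap in, step out, in a metrically strong position — an appoggiatura. (It is the mirror image of the escape tone, which steps in and leaps out from a weak position.)

Appoggiatura.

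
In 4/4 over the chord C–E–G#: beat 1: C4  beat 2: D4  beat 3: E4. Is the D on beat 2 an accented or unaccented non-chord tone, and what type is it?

Unaccented passing tone.

The harmony at that moment is C augmented triad (C, E, G#); D4 is not a chord tone.
It is approached by step up from C4 and left by step up to E4.
Step in, step out in the same direction — a passing tone.
It falls on a weak beat, so it is unaccented.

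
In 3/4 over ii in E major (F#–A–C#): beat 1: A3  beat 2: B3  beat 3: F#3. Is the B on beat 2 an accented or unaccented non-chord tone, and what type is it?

Unaccented escape tone.

The harmony at that moment is F# minor triad (F#, A, C#); B3 is not a chord tone.
It is approached by step up from A3 and left by leap down to F#3.
Step in, leap out — an escape tone.
It falls on a weak beat, so it is unaccented.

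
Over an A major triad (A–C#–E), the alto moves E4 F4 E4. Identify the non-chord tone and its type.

F4 is a neighbor tone.

The harmony at that moment is A major triad (A, C#, E); F4 is not a chord tone.
It is approached by step up from E4 and left by step down to E4.
Step away and step back to the same note — a neighbor tone (upper neighbor).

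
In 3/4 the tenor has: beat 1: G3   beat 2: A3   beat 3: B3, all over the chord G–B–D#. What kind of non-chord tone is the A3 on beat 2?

The harmony at that moment is G augmented triad (G, B, D#); A3 is not a chord tone.
It is approached by step up from G3 and left by step up to B3.
Step in, step out in the same direction — a passing tone.

Passing tone.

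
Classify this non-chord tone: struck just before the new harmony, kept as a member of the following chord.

Approach: ahead of the chord change (typically by step), so it is dissonant against the current harmony. Departure: none — the same pitch is restated or held and is a chord tone of the new harmony.
Dissonant first, consonant once the harmony catches up: the note simply arrives early — an anticipation. (The reverse timing, consonant first and dissonant after the change, would be a suspension or retardation.)

Anticipation.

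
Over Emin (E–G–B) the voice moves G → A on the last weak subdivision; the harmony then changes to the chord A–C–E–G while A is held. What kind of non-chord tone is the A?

A is an anticipation.

The harmony at that moment is E minor triad (E, G, B); A is not a chord tone.
It is approached by step up from G and then sustained as the same pitch into the next harmony.
Arriving early and becoming a chord tone when the harmony changes — an anticipation.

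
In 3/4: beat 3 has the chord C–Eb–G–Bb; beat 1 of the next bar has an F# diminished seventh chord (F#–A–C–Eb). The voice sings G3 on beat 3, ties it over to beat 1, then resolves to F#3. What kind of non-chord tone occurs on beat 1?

The harmony at that moment is F# diminished seventh chord (F#, A, C, Eb); G3 is not a chord tone.
It is held over (the same pitch as the preceding G3) and left by step down to F#3.
Held over from the previous chord and resolving down by step — a suspension.

Suspension.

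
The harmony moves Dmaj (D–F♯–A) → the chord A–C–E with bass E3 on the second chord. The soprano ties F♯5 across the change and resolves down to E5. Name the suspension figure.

At the second chord the bass is E3. The suspended F♯5 lies a ninth above the bass; after resolving down by step to E5, the interval above the bass becomes an octave.
Suspension figures are named by those two intervals: 9–8.

9–8 suspension.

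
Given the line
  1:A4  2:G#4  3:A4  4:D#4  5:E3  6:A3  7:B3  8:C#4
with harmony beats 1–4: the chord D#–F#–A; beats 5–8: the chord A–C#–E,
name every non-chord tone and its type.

G#4 (beat 2) — neighbor tone; B3 (beat 7) — passing tone.

The harmony at that moment is D# diminished triad (D#, F#, A); G#4 is not a chord tone.
It is approached by step down from A4 and left by step up to A4.
Step away and step back to the same note — a neighbor tone (lower neighbor).
The harmony at that moment is A major triad (A, C#, E); B3 is not a chord tone.
It is approached by step up from A3 and left by step up to C#4.
Step in, step out in the same direction — a passing tone.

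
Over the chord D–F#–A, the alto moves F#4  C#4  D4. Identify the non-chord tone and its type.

C#4 is an appoggiatura.

The harmony at that moment is D major triad (D, F#, A); C#4 is not a chord tone.
It is approached by leap down from F#4 and left by step up to D4.
Leap in, step out — an appoggiatura.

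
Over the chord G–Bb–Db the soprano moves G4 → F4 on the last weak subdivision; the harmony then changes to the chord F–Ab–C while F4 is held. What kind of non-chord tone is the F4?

F4 is an anticipation.

The harmony at that moment is G diminished triad (G, Bb, Db); F4 is not a chord tone.
It is approached by step down from G4 and then sustained as the same pitch into the next harmony.
Arriving early and becoming a chord tone when the harmony changes — an anticipation.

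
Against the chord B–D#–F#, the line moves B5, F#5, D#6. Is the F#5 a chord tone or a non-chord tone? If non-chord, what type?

Chord tone (the fifth of B major triad).

B major triad contains B, D#, F#; F# is the fifth, so it is a chord tone.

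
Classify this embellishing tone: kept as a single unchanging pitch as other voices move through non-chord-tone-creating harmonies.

Pedal tone.

Approach: none. Departure: none — a single pitch is sustained while the chords change around it, passing through harmonies that do not contain it.
No melodic motion at all; the dissonance is created entirely by the moving harmonies against the stationary note — a pedal tone (pedal point).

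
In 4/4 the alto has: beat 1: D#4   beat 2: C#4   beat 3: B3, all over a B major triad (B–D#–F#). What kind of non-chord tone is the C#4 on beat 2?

The harmony at that moment is B major triad (B, D#, F#); C#4 is not a chord tone.
It is approached by step down from D#4 and left by step down to B3.
Step in, step out in the same direction — a passing tone.

Passing tone.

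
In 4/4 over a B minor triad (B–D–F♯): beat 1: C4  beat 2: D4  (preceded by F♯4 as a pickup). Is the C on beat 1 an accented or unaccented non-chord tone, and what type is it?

Accented appoggiatura.

The harmony at that moment is B minor triad (B, D, F♯); C4 is not a chord tone.
It is approached by leap down from F♯4 and left by step up to D4.
Leap in, step out — an appoggiatura.
It falls on the downbeat, so it is accented.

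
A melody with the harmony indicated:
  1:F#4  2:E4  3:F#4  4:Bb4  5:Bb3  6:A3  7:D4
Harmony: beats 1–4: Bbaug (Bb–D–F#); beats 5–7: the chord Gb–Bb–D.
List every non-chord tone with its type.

The harmony at that moment is Bb augmented triad (Bb, D, F#); E4 is not a chord tone.
It is approached by step down from F#4 and left by step up to F#4.
Step away and step back to the same note — a neighbor tone (lower neighbor).
The harmony at that moment is Gb augmented triad (Gb, Bb, D); A3 is not a chord tone.
It is approached by step down from Bb3 and left by leap up to D4.
Step in, leap out — an escape tone.

E4 (beat 2) — neighbor tone; A3 (beat 6) — escape tone.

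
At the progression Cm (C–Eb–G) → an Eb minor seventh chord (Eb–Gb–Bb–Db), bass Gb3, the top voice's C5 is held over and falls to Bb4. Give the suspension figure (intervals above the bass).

4–3 suspension.

At the second chord the bass is Gb3. The suspended C5 lies a fourth above the bass; after resolving down by step to Bb4, the interval above the bass becomes a third.
Suspension figures are named by those two intervals: 4–3.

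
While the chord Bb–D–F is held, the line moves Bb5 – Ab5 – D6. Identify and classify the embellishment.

The harmony at that moment is Bb major triad (Bb, D, F); Ab5 is not a chord tone.
It is approached by step down from Bb5 and left by leap up to D6.
Step in, leap out — an escape tone.

Ab5 is an escape tone.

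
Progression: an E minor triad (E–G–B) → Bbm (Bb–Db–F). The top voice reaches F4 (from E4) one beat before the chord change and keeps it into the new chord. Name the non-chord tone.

F4 is an anticipation.

The harmony at that moment is E minor triad (E, G, B); F4 is not a chord tone.
It is approached by step up from E4 and then sustained as the same pitch into the next harmony.
Arriving early and becoming a chord tone when the harmony changes — an anticipation.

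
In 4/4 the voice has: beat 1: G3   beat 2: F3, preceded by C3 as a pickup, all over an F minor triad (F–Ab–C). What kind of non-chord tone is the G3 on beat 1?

Appoggiatura.

The harmony at that moment is F minor triad (F, Ab, C); G3 is not a chord tone.
It is approached by leap up from C3 and left by step down to F3.
Leap in, step out, metrically accented — an appoggiatura.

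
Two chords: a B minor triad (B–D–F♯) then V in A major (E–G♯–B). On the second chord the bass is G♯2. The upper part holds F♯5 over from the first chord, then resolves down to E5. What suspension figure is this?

At the second chord the bass is G♯2. The suspended F♯5 lies a seventh above the bass; after resolving down by step to E5, the interval above the bass becomes a sixth.
Suspension figures are named by those two intervals: 7–6.

7–6 suspension.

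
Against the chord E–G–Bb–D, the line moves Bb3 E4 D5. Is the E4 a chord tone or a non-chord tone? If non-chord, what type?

Chord tone (the root of E half-diminished seventh chord).

E half-diminished seventh chord contains E, G, Bb, D; E is the root, so it is a chord tone.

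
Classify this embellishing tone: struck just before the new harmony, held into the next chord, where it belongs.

Anticipation.

Approach: ahead of the chord change (typically by step), so it is dissonant against the current harmony. Departure: none — the same pitch is restated or held and is a chord tone of the new harmony.
Dissonant first, consonant once the harmony catches up: the note simply arrives early — an anticipation. (The reverse timing, consonant first and dissonant after the change, would be a suspension or retardation.)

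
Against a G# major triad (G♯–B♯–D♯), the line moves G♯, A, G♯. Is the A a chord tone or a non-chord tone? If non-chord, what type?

The harmony at that moment is G♯ major triad (G♯, B♯, D♯); A is not a chord tone.
It is approached by step up from G♯ and left by step down to G♯.
Step away and step back to the same note — a neighbor tone (upper neighbor).

Non-chord tone — a neighbor tone.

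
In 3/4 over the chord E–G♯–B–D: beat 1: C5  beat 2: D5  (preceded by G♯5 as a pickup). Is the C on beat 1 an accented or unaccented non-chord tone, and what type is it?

Accented appoggiatura.

The harmony at that moment is E dominant seventh chord (E, G♯, B, D); C5 is not a chord tone.
It is approached by leap down from G♯5 and left by step up to D5.
Leap in, step out — an appoggiatura.
It falls on the downbeat, so it is accented.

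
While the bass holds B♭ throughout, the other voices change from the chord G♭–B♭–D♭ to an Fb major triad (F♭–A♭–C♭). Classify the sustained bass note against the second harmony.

Pedal tone (pedal point).

The harmony at that moment is F♭ major triad (F♭, A♭, C♭); B♭ is not a chord tone.
It is held over (the same pitch as the preceding B♭) and then sustained as the same pitch into the next harmony.
Sustained through a change of harmony — a pedal tone.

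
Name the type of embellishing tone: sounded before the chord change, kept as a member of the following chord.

Approach: ahead of the chord change (typically by step), so it is dissonant against the current harmony. Departure: none — the same pitch is restated or held and is a chord tone of the new harmony.
Dissonant first, consonant once the harmony catches up: the note simply arrives early — an anticipation. (The reverse timing, consonant first and dissonant after the change, would be a suspension or retardation.)

Anticipation.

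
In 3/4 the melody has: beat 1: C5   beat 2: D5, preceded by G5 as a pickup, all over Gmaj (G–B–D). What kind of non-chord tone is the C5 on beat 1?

The harmony at that moment is G major triad (G, B, D); C5 is not a chord tone.
It is approached by leap down from G5 and left by step up to D5.
Leap in, step out, metrically accented — an appoggiatura.

Appoggiatura.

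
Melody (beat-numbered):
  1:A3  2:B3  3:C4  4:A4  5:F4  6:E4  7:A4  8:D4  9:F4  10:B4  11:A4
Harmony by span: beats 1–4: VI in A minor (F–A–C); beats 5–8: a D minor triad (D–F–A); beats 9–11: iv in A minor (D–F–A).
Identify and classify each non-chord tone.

The harmony at that moment is F major triad (F, A, C); B3 is not a chord tone.
It is approached by step up from A3 and left by step up to C4.
Step in, step out in the same direction — a passing tone.
The harmony at that moment is D minor triad (D, F, A); E4 is not a chord tone.
It is approached by step down from F4 and left by leap up to A4.
Step in, leap out — an escape tone.
The harmony at that moment is D minor triad (D, F, A); B4 is not a chord tone.
It is approached by leap up from F4 and left by step down to A4.
Leap in, step out — an appoggiatura.

B3 (beat 2) — passing tone; E4 (beat 6) — escape tone; B4 (beat 10) — appoggiatura.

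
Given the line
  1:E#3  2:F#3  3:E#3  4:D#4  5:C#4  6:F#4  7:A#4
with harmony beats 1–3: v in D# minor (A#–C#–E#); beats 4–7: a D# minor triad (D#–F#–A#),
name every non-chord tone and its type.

F#3 (beat 2) — neighbor tone; C#4 (beat 5) — escape tone.

The harmony at that moment is A# minor triad (A#, C#, E#); F#3 is not a chord tone.
It is approached by step up from E#3 and left by step down to E#3.
Step away and step back to the same note — a neighbor tone (upper neighbor).
The harmony at that moment is D# minor triad (D#, F#, A#); C#4 is not a chord tone.
It is approached by step down from D#4 and left by leap up to F#4.
Step in, leap out — an escape tone.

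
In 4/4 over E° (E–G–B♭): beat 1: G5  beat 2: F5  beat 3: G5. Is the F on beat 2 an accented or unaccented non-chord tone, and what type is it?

The harmony at that moment is E diminished triad (E, G, B♭); F5 is not a chord tone.
It is approached by step down from G5 and left by step up to G5.
Step away and step back to the same note — a neighbor tone (lower neighbor).
It falls on a weak beat, so it is unaccented.

Unaccented neighbor tone.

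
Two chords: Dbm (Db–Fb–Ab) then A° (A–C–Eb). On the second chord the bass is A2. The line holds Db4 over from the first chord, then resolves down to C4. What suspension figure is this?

At the second chord the bass is A2. The suspended Db4 lies a fourth above the bass; after resolving down by step to C4, the interval above the bass becomes a third.
Suspension figures are named by those two intervals: 4–3.

4–3 suspension.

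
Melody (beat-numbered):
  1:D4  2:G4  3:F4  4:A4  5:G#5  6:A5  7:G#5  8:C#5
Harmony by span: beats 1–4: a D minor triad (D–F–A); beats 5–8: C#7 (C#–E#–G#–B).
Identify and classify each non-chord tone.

The harmony at that moment is D minor triad (D, F, A); G4 is not a chord tone.
It is approached by leap up from D4 and left by step down to F4.
Leap in, step out — an appoggiatura.
The harmony at that moment is C# dominant seventh chord (C#, E#, G#, B); A5 is not a chord tone.
It is approached by step up from G#5 and left by step down to G#5.
Step away and step back to the same note — a neighbor tone (upper neighbor).

G4 (beat 2) — appoggiatura; A5 (beat 6) — neighbor tone.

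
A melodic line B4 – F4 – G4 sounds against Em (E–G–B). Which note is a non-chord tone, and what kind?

F4 is an appoggiatura.

The harmony at that moment is E minor triad (E, G, B); F4 is not a chord tone.
It is approached by leap down from B4 and left by step up to G4.
Leap in, step out — an appoggiatura.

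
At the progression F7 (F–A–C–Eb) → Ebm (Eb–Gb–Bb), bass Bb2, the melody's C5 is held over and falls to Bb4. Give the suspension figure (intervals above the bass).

At the second chord the bass is Bb2. The suspended C5 lies a ninth above the bass; after resolving down by step to Bb4, the interval above the bass becomes an octave.
Suspension figures are named by those two intervals: 9–8.

9–8 suspension.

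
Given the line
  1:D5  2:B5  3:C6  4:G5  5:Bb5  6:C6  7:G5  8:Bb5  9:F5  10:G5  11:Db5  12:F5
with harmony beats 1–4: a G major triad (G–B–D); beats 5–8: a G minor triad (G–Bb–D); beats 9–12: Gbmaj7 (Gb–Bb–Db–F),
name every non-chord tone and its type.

C6 (beat 3) — escape tone; C6 (beat 6) — escape tone; G5 (beat 10) — escape tone.

The harmony at that moment is G major triad (G, B, D); C6 is not a chord tone.
It is approached by step up from B5 and left by leap down to G5.
Step in, leap out — an escape tone.
The harmony at that moment is G minor triad (G, Bb, D); C6 is not a chord tone.
It is approached by step up from Bb5 and left by leap down to G5.
Step in, leap out — an escape tone.
The harmony at that moment is Gb major seventh chord (Gb, Bb, Db, F); G5 is not a chord tone.
It is approached by step up from F5 and left by leap down to Db5.
Step in, leap out — an escape tone.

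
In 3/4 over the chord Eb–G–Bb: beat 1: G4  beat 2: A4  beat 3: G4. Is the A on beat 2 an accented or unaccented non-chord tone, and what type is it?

The harmony at that moment is Eb major triad (Eb, G, Bb); A4 is not a chord tone.
It is approached by step up from G4 and left by step down to G4.
Step away and step back to the same note — a neighbor tone (upper neighbor).
It falls on a weak beat, so it is unaccented.

Unaccented neighbor tone.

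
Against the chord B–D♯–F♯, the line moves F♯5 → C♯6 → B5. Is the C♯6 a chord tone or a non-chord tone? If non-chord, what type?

Non-chord tone — an appoggiatura.

The harmony at that moment is B major triad (B, D♯, F♯); C♯6 is not a chord tone.
It is approached by leap up from F♯5 and left by step down to B5.
Leap in, step out — an appoggiatura.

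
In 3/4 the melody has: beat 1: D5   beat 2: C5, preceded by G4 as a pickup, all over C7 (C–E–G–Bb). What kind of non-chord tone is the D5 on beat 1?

Appoggiatura.

The harmony at that moment is C dominant seventh chord (C, E, G, Bb); D5 is not a chord tone.
It is approached by leap up from G4 and left by step down to C5.
Leap in, step out, metrically accented — an appoggiatura.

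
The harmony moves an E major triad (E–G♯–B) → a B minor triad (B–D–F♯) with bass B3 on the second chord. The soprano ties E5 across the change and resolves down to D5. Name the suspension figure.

At the second chord the bass is B3. The suspended E5 lies a fourth above the bass; after resolving down by step to D5, the interval above the bass becomes a third.
Suspension figures are named by those two intervals: 4–3.

4–3 suspension.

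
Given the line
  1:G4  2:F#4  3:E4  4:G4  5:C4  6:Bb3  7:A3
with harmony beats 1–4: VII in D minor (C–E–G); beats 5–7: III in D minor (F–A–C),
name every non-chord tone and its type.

The harmony at that moment is C major triad (C, E, G); F#4 is not a chord tone.
It is approached by step down from G4 and left by step down to E4.
Step in, step out in the same direction — a passing tone.
The harmony at that moment is F major triad (F, A, C); Bb3 is not a chord tone.
It is approached by step down from C4 and left by step down to A3.
Step in, step out in the same direction — a passing tone.

F#4 (beat 2) — passing tone; Bb3 (beat 6) — passing tone.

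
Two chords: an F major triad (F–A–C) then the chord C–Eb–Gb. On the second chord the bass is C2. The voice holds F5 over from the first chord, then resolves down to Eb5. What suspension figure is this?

At the second chord the bass is C2. The suspended F5 lies a fourth above the bass; after resolving down by step to Eb5, the interval above the bass becomes a third.
Suspension figures are named by those two intervals: 4–3.

4–3 suspension.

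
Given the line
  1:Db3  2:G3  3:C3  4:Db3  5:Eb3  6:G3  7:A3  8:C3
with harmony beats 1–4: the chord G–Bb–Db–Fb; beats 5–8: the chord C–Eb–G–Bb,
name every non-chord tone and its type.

The harmony at that moment is G diminished seventh chord (G, Bb, Db, Fb); C3 is not a chord tone.
It is approached by leap down from G3 and left by step up to Db3.
Leap in, step out — an appoggiatura.
The harmony at that moment is C minor seventh chord (C, Eb, G, Bb); A3 is not a chord tone.
It is approached by step up from G3 and left by leap down to C3.
Step in, leap out — an escape tone.

C3 (beat 3) — appoggiatura; A3 (beat 7) — escape tone.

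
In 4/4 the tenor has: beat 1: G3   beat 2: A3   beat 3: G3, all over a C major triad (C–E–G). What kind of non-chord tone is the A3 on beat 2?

The harmony at that moment is C major triad (C, E, G); A3 is not a chord tone.
It is approached by step up from G3 and left by step down to G3.
Step away and step back to the same note — a neighbor tone (upper neighbor).

Upper neighbor tone.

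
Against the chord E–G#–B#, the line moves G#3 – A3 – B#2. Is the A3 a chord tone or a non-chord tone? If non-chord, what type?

Non-chord tone — an escape tone.

The harmony at that moment is E augmented triad (E, G#, B#); A3 is not a chord tone.
It is approached by step up from G#3 and left by leap down to B#2.
Step in, leap out — an escape tone.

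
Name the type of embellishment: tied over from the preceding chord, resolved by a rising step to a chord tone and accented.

Retardation.

Approach: by preparation — the pitch is first a chord tone, then held (tied or repeated) while the harmony changes under it. Departure: up by step. Metric position: strong.
A prepared dissonance that resolves upward by step — a retardation. (The same figure resolving downward would be a suspension.)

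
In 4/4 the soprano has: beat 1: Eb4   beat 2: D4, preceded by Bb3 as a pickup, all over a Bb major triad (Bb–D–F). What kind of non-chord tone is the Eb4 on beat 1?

Appoggiatura.

The harmony at that moment is Bb major triad (Bb, D, F); Eb4 is not a chord tone.
It is approached by leap up from Bb3 and left by step down to D4.
Leap in, step out, metrically accented — an appoggiatura.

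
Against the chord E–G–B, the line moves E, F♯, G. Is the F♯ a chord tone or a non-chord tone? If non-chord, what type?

Non-chord tone — a passing tone.

The harmony at that moment is E minor triad (E, G, B); F♯ is not a chord tone.
It is approached by step up from E and left by step up to G.
Step in, step out in the same direction — a passing tone.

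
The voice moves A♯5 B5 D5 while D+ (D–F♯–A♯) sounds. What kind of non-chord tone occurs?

The harmony at that moment is D augmented triad (D, F♯, A♯); B5 is not a chord tone.
It is approached by step up from A♯5 and left by leap down to D5.
Step in, leap out — an escape tone.

B5 is an escape tone.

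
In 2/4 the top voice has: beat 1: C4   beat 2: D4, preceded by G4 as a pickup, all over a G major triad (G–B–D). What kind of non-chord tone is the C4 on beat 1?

Appoggiatura.

The harmony at that moment is G major triad (G, B, D); C4 is not a chord tone.
It is approached by leap down from G4 and left by step up to D4.
Leap in, step out, metrically accented — an appoggiatura.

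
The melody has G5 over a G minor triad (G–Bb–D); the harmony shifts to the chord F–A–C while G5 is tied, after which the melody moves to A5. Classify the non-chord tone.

The harmony at that moment is F major triad (F, A, C); G5 is not a chord tone.
It is held over (the same pitch as the preceding G5) and left by step up to A5.
Held over from the previous chord and resolving up by step — a retardation.

G5 is a retardation.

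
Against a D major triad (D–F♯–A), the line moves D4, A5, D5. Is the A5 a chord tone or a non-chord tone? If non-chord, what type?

Chord tone (the fifth of D major triad).

D major triad contains D, F♯, A; A is the fifth, so it is a chord tone.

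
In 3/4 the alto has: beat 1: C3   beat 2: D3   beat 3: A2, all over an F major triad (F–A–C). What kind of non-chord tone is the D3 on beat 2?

The harmony at that moment is F major triad (F, A, C); D3 is not a chord tone.
It is approached by step up from C3 and left by leap down to A2.
Step in, leap out, on a weak beat — an escape tone.

Escape tone.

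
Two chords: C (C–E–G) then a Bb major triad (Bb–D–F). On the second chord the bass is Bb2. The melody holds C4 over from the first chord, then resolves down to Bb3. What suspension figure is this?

At the second chord the bass is Bb2. The suspended C4 lies a ninth above the bass; after resolving down by step to Bb3, the interval above the bass becomes an octave.
Suspension figures are named by those two intervals: 9–8.

9–8 suspension.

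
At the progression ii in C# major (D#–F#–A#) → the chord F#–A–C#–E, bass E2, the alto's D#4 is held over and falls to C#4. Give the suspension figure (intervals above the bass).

At the second chord the bass is E2. The suspended D#4 lies a seventh above the bass; after resolving down by step to C#4, the interval above the bass becomes a sixth.
Suspension figures are named by those two intervals: 7–6.

7–6 suspension.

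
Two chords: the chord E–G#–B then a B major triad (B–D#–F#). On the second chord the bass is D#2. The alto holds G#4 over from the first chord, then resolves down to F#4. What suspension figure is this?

4–3 suspension.

At the second chord the bass is D#2. The suspended G#4 lies a fourth above the bass; after resolving down by step to F#4, the interval above the bass becomes a third.
Suspension figures are named by those two intervals: 4–3.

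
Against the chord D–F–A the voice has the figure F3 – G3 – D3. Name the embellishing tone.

The harmony at that moment is D minor triad (D, F, A); G3 is not a chord tone.
It is approached by step up from F3 and left by leap down to D3.
Step in, leap out — an escape tone.

G3 is an escape tone.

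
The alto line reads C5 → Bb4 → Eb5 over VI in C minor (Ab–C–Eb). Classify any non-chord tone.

Bb4 is an escape tone.

The harmony at that moment is Ab major triad (Ab, C, Eb); Bb4 is not a chord tone.
It is approached by step down from C5 and left by leap up to Eb5.
Step in, leap out — an escape tone.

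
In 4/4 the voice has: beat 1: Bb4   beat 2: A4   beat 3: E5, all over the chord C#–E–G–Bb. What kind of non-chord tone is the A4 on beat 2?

Escape tone.

The harmony at that moment is C# diminished seventh chord (C#, E, G, Bb); A4 is not a chord tone.
It is approached by step down from Bb4 and left by leap up to E5.
Step in, leap out, on a weak beat — an escape tone.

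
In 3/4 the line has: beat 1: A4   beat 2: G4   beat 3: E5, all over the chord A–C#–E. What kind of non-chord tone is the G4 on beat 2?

The harmony at that moment is A major triad (A, C#, E); G4 is not a chord tone.
It is approached by step down from A4 and left by leap up to E5.
Step in, leap out, on a weak beat — an escape tone.

Escape tone.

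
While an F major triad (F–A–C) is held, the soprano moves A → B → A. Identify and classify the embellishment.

B is a neighbor tone.

The harmony at that moment is F major triad (F, A, C); B is not a chord tone.
It is approached by step up from A and left by step down to A.
Step away and step back to the same note — a neighbor tone (upper neighbor).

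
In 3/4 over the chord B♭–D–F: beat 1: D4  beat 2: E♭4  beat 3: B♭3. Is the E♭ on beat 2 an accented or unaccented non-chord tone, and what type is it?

Unaccented escape tone.

The harmony at that moment is B♭ major triad (B♭, D, F); E♭4 is not a chord tone.
It is approached by step up from D4 and left by leap down to B♭3.
Step in, leap out — an escape tone.
It falls on a weak beat, so it is unaccented.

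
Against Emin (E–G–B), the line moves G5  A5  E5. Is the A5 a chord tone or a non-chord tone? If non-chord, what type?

The harmony at that moment is E minor triad (E, G, B); A5 is not a chord tone.
It is approached by step up from G5 and left by leap down to E5.
Step in, leap out — an escape tone.

Non-chord tone — an escape tone.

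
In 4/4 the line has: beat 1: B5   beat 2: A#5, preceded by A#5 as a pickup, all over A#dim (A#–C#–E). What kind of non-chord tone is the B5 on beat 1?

The harmony at that moment is A# diminished triad (A#, C#, E); B5 is not a chord tone.
It is approached by step up from A#5 and left by step down to A#5.
Step away and step back to the same note — a neighbor tone (upper neighbor).

Upper neighbor tone.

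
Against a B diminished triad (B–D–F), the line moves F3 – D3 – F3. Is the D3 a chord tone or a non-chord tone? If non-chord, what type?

Chord tone (the third of B diminished triad).

B diminished triad contains B, D, F; D is the third, so it is a chord tone.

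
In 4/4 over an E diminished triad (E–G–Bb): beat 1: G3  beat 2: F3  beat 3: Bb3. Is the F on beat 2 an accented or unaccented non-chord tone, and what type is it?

The harmony at that moment is E diminished triad (E, G, Bb); F3 is not a chord tone.
It is approached by step down from G3 and left by leap up to Bb3.
Step in, leap out — an escape tone.
It falls on a weak beat, so it is unaccented.

Unaccented escape tone.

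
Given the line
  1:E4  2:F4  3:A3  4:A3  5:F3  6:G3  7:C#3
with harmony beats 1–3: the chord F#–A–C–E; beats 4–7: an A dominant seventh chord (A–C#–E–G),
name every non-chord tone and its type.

F4 (beat 2) — escape tone; F3 (beat 5) — appoggiatura.

The harmony at that moment is F# half-diminished seventh chord (F#, A, C, E); F4 is not a chord tone.
It is approached by step up from E4 and left by leap down to A3.
Step in, leap out — an escape tone.
The harmony at that moment is A dominant seventh chord (A, C#, E, G); F3 is not a chord tone.
It is approached by leap down from A3 and left by step up to G3.
Leap in, step out — an appoggiatura.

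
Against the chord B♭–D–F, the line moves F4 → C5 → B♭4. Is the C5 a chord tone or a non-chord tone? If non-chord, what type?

Non-chord tone — an appoggiatura.

The harmony at that moment is B♭ major triad (B♭, D, F); C5 is not a chord tone.
It is approached by leap up from F4 and left by step down to B♭4.
Leap in, step out — an appoggiatura.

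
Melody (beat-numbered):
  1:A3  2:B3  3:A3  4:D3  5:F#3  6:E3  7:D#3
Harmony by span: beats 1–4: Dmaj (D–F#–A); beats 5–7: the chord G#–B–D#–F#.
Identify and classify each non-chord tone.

B3 (beat 2) — neighbor tone; E3 (beat 6) — passing tone.

The harmony at that moment is D major triad (D, F#, A); B3 is not a chord tone.
It is approached by step up from A3 and left by step down to A3.
Step away and step back to the same note — a neighbor tone (upper neighbor).
The harmony at that moment is G# minor seventh chord (G#, B, D#, F#); E3 is not a chord tone.
It is approached by step down from F#3 and left by step down to D#3.
Step in, step out in the same direction — a passing tone.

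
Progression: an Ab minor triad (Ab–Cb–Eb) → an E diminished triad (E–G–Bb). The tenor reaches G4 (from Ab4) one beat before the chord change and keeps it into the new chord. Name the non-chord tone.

The harmony at that moment is Ab minor triad (Ab, Cb, Eb); G4 is not a chord tone.
It is approached by step down from Ab4 and then sustained as the same pitch into the next harmony.
Arriving early and becoming a chord tone when the harmony changes — an anticipation.

G4 is an anticipation.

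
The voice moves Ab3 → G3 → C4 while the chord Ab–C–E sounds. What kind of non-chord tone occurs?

The harmony at that moment is Ab augmented triad (Ab, C, E); G3 is not a chord tone.
It is approached by step down from Ab3 and left by leap up to C4.
Step in, leap out — an escape tone.

G3 is an escape tone.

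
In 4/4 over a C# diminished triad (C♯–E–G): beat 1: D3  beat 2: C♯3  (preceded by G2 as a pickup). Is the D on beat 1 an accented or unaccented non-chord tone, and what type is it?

Accented appoggiatura.

The harmony at that moment is C♯ diminished triad (C♯, E, G); D3 is not a chord tone.
It is approached by leap up from G2 and left by step down to C♯3.
Leap in, step out — an appoggiatura.
It falls on the downbeat, so it is accented.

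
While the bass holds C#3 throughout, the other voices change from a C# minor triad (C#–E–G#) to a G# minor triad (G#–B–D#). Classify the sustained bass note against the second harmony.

The harmony at that moment is G# minor triad (G#, B, D#); C#3 is not a chord tone.
It is held over (the same pitch as the preceding C#3) and then sustained as the same pitch into the next harmony.
Sustained through a change of harmony — a pedal tone.

Pedal tone (pedal point).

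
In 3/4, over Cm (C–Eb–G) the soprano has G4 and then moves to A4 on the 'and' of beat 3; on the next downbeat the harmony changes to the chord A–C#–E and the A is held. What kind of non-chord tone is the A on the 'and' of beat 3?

The harmony at that moment is C minor triad (C, Eb, G); A4 is not a chord tone.
It is approached by step up from G4 and then sustained as the same pitch into the next harmony.
Arriving early and becoming a chord tone when the harmony changes — an anticipation.

Anticipation.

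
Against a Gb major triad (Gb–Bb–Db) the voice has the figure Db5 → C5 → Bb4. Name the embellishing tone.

C5 is a passing tone.

The harmony at that moment is Gb major triad (Gb, Bb, Db); C5 is not a chord tone.
It is approached by step down from Db5 and left by step down to Bb4.
Step in, step out in the same direction — a passing tone.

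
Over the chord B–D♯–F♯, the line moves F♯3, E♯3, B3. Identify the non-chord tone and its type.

E♯3 is an escape tone.

The harmony at that moment is B major triad (B, D♯, F♯); E♯3 is not a chord tone.
It is approached by step down from F♯3 and left by leap up to B3.
Step in, leap out — an escape tone.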